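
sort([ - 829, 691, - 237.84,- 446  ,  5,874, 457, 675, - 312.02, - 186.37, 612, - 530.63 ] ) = [ - 829,- 530.63,  -  446, - 312.02 , - 237.84, - 186.37,  5, 457,612, 675,691, 874]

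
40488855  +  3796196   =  44285051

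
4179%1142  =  753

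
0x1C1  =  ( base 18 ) 16h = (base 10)449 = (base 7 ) 1211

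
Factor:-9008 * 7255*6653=- 2^4 * 5^1*563^1*1451^1*6653^1 = - 434793775120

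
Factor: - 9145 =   -  5^1*31^1  *  59^1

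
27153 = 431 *63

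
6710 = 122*55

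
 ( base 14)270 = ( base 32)fa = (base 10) 490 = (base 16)1EA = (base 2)111101010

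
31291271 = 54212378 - 22921107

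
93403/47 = 93403/47 = 1987.30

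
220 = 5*44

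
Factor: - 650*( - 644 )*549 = 2^3*3^2*5^2*7^1*13^1 *23^1 * 61^1 = 229811400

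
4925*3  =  14775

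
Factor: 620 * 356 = 2^4*5^1*31^1 * 89^1 = 220720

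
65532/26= 32766/13 =2520.46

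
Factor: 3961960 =2^3*5^1*37^1*2677^1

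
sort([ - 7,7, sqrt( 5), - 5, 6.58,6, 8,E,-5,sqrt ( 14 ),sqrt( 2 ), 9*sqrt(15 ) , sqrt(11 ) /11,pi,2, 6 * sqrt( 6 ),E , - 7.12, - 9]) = [ -9,-7.12, - 7,-5 ,-5, sqrt( 11)/11,sqrt (2),2,sqrt (5 ),  E,E,pi,sqrt( 14 ), 6,  6.58,7, 8,6*sqrt(6 ),9 *sqrt( 15)] 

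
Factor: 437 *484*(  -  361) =-2^2*11^2* 19^3*23^1 = - 76354388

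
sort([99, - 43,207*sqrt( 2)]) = [ - 43,99  ,  207 * sqrt( 2) ]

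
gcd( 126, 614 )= 2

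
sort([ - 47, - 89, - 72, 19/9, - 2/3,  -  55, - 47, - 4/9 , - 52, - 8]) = [ - 89, - 72, - 55,-52,-47,  -  47, - 8 , - 2/3 , - 4/9, 19/9]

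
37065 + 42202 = 79267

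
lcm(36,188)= 1692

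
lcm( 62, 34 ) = 1054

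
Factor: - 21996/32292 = - 3^( - 1)*23^( - 1)*47^1 = - 47/69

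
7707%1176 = 651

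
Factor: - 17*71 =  - 1207 = - 17^1* 71^1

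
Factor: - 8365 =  - 5^1*7^1*239^1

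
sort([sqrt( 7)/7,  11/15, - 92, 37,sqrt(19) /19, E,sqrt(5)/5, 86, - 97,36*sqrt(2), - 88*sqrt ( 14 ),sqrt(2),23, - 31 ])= [ - 88*sqrt ( 14), - 97, - 92, - 31,  sqrt(19)/19, sqrt( 7 )/7, sqrt(5) /5, 11/15, sqrt( 2), E, 23,37,36*sqrt(2),  86]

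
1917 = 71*27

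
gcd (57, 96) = 3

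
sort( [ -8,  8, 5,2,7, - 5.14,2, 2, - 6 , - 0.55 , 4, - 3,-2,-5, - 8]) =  [  -  8, - 8, - 6, - 5.14, - 5 , - 3 , - 2 , - 0.55,2,2, 2, 4, 5, 7, 8 ] 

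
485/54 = 485/54 = 8.98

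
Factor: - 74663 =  - 197^1*379^1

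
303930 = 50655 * 6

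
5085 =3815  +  1270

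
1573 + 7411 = 8984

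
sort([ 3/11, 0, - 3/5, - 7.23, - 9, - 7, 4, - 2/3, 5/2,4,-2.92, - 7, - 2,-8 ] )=[ - 9,-8,-7.23,-7,  -  7, - 2.92, - 2, -2/3, - 3/5,  0,  3/11, 5/2, 4, 4]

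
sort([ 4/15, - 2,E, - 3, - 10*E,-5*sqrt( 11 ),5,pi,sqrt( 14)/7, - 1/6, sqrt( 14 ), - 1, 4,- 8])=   [ - 10*E, - 5* sqrt( 11),-8, - 3, - 2, - 1, - 1/6,4/15,sqrt( 14 ) /7, E, pi,sqrt(  14),4, 5]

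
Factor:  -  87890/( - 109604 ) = 2^ (-1)*5^1*17^1*53^( - 1 ) = 85/106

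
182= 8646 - 8464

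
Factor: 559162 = 2^1*79^1*3539^1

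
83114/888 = 93 + 265/444 = 93.60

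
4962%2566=2396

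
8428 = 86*98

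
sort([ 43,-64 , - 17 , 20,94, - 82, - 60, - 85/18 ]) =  [ - 82, - 64, - 60, -17, - 85/18, 20,43, 94]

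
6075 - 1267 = 4808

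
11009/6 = 11009/6 = 1834.83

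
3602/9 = 3602/9 = 400.22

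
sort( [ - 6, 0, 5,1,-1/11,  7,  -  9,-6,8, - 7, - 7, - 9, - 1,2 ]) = [-9, - 9, - 7, - 7, - 6, - 6, - 1, - 1/11,0, 1, 2,5,7, 8 ]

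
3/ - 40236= - 1/13412=- 0.00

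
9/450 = 1/50 = 0.02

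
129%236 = 129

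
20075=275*73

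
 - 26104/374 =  - 13052/187 = - 69.80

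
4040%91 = 36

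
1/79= 1/79 = 0.01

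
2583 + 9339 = 11922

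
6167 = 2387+3780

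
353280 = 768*460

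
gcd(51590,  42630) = 70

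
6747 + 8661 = 15408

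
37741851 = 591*63861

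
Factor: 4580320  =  2^5*5^1*28627^1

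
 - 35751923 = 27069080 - 62821003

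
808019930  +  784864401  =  1592884331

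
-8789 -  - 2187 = - 6602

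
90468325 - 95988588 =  - 5520263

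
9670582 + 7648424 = 17319006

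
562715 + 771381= 1334096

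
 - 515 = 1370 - 1885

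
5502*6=33012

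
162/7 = 23+1/7 = 23.14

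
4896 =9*544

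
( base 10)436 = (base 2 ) 110110100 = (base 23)IM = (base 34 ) cs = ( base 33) d7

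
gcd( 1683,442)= 17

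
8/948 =2/237 = 0.01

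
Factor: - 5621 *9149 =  - 7^2*11^1*73^1*1307^1 = - 51426529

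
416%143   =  130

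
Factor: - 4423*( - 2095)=5^1*419^1* 4423^1 = 9266185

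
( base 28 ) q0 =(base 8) 1330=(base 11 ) 602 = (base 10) 728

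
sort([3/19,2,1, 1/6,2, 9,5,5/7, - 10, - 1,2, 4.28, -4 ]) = [ - 10,-4,  -  1, 3/19,1/6,5/7 , 1,2,  2 , 2,4.28,5 , 9] 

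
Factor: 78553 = 78553^1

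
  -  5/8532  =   - 1 + 8527/8532= - 0.00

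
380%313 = 67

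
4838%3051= 1787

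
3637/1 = 3637 = 3637.00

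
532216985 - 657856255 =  - 125639270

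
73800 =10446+63354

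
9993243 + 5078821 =15072064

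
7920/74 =3960/37 = 107.03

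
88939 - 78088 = 10851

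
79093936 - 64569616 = 14524320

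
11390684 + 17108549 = 28499233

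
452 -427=25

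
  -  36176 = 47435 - 83611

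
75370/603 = 124+598/603 = 124.99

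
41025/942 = 13675/314 = 43.55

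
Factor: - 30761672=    - 2^3*23^1*31^1*5393^1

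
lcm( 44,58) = 1276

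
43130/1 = 43130 = 43130.00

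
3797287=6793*559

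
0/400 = 0  =  0.00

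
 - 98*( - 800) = 78400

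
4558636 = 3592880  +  965756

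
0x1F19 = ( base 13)3815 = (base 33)7A8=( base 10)7961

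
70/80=7/8= 0.88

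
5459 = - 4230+9689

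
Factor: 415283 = 11^1*19^1*1987^1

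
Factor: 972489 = 3^1*7^1 * 46309^1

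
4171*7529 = 31403459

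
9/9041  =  9/9041 = 0.00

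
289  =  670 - 381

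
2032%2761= 2032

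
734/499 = 1 + 235/499= 1.47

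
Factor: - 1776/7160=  - 222/895 = - 2^1*3^1*5^(  -  1 ) * 37^1*179^(  -  1 )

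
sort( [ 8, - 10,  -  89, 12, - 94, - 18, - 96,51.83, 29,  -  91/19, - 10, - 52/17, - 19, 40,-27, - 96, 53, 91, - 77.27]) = [-96,-96, - 94,  -  89, - 77.27, - 27, - 19, - 18,-10, - 10,-91/19, - 52/17,8,  12,29, 40,51.83,53,91]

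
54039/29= 1863 + 12/29 = 1863.41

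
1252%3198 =1252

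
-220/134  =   - 110/67 = - 1.64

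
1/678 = 1/678 = 0.00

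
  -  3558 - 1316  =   - 4874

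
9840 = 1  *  9840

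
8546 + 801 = 9347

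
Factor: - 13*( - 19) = 13^1*19^1 =247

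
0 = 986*0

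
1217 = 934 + 283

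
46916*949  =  44523284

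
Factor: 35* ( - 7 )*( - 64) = 2^6*5^1*7^2 = 15680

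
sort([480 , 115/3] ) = [115/3 , 480 ] 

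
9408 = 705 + 8703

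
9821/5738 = 9821/5738 = 1.71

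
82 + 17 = 99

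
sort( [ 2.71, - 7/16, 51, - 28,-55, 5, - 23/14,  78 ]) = [ - 55, - 28 ,-23/14, - 7/16,  2.71, 5, 51, 78] 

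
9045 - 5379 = 3666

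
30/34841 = 30/34841 = 0.00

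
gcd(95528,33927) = 1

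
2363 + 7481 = 9844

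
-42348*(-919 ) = 38917812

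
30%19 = 11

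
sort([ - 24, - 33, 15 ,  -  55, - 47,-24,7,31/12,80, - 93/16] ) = [ - 55,-47, - 33, - 24, - 24,-93/16,31/12, 7,15, 80] 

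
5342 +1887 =7229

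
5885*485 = 2854225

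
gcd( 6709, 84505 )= 1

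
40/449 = 40/449 = 0.09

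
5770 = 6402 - 632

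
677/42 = 677/42 = 16.12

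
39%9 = 3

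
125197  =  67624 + 57573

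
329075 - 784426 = - 455351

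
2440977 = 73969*33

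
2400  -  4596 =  - 2196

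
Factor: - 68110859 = - 839^1 * 81181^1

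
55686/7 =55686/7=7955.14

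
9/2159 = 9/2159=0.00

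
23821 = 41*581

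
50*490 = 24500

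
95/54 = 1 + 41/54 = 1.76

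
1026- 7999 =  -6973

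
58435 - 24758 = 33677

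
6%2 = 0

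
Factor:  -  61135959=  - 3^1*67^1 *103^1*2953^1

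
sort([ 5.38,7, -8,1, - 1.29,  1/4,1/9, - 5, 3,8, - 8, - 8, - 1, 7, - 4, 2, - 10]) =[ - 10, - 8,-8, - 8, - 5,-4,-1.29, - 1,1/9,1/4,1,  2,  3,5.38, 7,7,8] 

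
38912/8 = 4864=4864.00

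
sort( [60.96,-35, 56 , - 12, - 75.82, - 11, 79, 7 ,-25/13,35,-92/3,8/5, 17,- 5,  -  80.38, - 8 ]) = [ - 80.38 ,- 75.82, - 35, - 92/3,  -  12, - 11, - 8,  -  5,- 25/13, 8/5, 7, 17,35, 56, 60.96, 79]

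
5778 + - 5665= 113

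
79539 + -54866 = 24673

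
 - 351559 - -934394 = 582835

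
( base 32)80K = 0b10000000010100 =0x2014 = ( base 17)1B71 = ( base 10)8212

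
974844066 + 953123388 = 1927967454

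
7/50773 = 7/50773 = 0.00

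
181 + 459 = 640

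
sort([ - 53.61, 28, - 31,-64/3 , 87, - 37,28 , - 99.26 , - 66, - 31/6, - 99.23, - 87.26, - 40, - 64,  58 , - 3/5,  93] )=[ - 99.26, - 99.23  , - 87.26, - 66,- 64, - 53.61,-40 , - 37, -31,  -  64/3, - 31/6, - 3/5,28 , 28, 58,87,93] 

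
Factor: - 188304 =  - 2^4 * 3^1*3923^1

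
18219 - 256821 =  - 238602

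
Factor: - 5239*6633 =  - 34750287 = - 3^2*11^1*13^2*31^1*67^1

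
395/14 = 28 + 3/14 = 28.21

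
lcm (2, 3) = 6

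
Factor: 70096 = 2^4*13^1 * 337^1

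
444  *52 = 23088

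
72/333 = 8/37 = 0.22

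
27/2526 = 9/842 =0.01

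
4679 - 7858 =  - 3179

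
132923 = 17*7819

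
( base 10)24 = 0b11000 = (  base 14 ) 1a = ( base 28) o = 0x18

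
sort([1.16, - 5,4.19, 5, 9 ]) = [ - 5, 1.16, 4.19,5,  9] 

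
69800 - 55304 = 14496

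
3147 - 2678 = 469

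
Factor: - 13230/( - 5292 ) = 5/2 = 2^(-1 )*5^1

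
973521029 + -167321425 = 806199604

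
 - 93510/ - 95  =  984 + 6/19 =984.32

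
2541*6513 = 16549533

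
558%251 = 56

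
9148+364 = 9512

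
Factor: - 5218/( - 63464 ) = 2609/31732=2^( -2) *2609^1 * 7933^( - 1 ) 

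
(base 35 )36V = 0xF4C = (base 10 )3916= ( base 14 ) 15da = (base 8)7514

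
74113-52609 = 21504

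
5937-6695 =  - 758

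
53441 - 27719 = 25722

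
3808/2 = 1904= 1904.00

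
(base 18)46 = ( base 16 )4e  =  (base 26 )30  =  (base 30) 2i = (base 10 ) 78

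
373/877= 373/877  =  0.43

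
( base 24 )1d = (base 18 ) 21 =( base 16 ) 25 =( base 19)1I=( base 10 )37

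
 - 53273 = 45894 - 99167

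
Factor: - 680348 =-2^2 * 79^1*2153^1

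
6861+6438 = 13299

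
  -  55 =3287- 3342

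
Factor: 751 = 751^1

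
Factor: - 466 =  - 2^1*233^1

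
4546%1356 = 478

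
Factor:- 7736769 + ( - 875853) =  - 2^1*3^3*349^1*457^1 = - 8612622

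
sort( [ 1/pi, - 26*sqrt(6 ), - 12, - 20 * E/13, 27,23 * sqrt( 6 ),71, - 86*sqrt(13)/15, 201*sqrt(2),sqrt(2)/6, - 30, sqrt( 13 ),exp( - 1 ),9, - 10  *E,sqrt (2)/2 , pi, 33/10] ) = [ - 26*sqrt( 6), - 30, - 10 * E, - 86*sqrt( 13 )/15, - 12, - 20  *  E/13,sqrt(2) /6,1/pi, exp( - 1 ),sqrt( 2)/2,pi, 33/10, sqrt( 13), 9 , 27,  23 *sqrt( 6),71,  201 * sqrt(2 )]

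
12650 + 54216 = 66866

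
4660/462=2330/231=10.09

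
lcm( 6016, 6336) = 595584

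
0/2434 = 0 = 0.00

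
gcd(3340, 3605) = 5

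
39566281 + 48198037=87764318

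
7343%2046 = 1205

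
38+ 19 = 57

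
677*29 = 19633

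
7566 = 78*97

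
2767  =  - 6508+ 9275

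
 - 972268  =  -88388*11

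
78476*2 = 156952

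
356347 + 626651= 982998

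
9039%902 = 19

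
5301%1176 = 597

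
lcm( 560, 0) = 0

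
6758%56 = 38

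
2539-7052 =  - 4513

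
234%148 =86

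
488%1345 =488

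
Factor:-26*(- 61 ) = 1586=   2^1*13^1*61^1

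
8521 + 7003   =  15524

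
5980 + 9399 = 15379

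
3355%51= 40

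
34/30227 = 34/30227 =0.00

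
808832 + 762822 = 1571654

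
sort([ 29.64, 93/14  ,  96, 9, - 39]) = [ - 39 , 93/14, 9, 29.64, 96]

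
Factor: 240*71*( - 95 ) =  - 1618800 = - 2^4*3^1*5^2*19^1*71^1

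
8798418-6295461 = 2502957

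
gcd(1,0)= 1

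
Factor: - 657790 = -2^1 * 5^1*7^1 * 9397^1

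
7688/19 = 7688/19 =404.63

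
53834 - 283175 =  - 229341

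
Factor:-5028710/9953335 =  - 2^1*7^(-1 ) *109^( - 1 )*157^1*2609^( - 1)*3203^1 = - 1005742/1990667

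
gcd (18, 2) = 2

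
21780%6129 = 3393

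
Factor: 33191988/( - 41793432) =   -  2765999/3482786 = - 2^( - 1) *41^( - 1)* 211^1 *13109^1*42473^( - 1)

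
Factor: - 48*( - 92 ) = 4416 =2^6*3^1*23^1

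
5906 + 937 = 6843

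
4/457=4/457=0.01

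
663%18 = 15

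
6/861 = 2/287 = 0.01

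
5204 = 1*5204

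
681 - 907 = - 226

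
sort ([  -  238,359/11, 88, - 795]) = [-795,-238,359/11, 88 ]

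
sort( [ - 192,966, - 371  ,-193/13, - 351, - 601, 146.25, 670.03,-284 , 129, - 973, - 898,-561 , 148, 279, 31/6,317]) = [  -  973,  -  898, - 601 , - 561, - 371 ,-351,-284, -192, - 193/13, 31/6  ,  129, 146.25, 148, 279, 317, 670.03, 966 ]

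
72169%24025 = 94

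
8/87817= 8/87817 = 0.00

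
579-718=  - 139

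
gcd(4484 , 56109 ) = 59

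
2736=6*456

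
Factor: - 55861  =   - 13^1*4297^1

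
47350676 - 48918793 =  - 1568117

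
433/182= 433/182   =  2.38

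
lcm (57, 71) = 4047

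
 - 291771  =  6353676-6645447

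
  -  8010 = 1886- 9896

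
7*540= 3780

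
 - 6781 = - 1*6781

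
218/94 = 109/47 = 2.32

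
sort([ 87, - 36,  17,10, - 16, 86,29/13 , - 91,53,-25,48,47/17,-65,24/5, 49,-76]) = [ - 91,-76 ,-65, - 36, - 25, - 16, 29/13, 47/17,24/5,10,17, 48,49, 53, 86, 87 ]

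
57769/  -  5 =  - 57769/5 = -11553.80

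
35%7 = 0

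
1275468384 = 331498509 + 943969875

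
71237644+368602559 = 439840203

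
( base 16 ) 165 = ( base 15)18c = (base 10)357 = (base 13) 216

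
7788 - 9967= - 2179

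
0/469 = 0=0.00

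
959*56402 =54089518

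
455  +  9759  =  10214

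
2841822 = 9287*306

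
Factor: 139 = 139^1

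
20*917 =18340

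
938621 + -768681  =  169940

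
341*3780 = 1288980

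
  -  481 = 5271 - 5752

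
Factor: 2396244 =2^2*3^1*199687^1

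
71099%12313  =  9534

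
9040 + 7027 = 16067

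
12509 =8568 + 3941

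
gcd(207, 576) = 9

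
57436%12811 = 6192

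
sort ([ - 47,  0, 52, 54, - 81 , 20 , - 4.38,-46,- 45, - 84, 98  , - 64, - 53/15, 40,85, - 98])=[  -  98, - 84 , - 81,-64,-47, - 46, - 45, - 4.38, - 53/15,  0 , 20, 40, 52, 54, 85,98]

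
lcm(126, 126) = 126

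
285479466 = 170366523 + 115112943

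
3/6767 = 3/6767 = 0.00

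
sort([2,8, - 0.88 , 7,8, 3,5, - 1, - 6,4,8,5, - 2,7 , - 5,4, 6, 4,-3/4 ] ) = [-6, - 5, - 2, - 1, - 0.88, - 3/4,2,3, 4, 4,4,5,5,  6,  7,7,8,8,8]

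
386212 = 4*96553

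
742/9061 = 742/9061 =0.08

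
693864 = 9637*72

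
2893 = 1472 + 1421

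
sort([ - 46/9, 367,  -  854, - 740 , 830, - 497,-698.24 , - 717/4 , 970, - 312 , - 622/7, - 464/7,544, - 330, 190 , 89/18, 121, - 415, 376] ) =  [  -  854, - 740, - 698.24,-497, -415,  -  330, - 312,-717/4,  -  622/7, -464/7,  -  46/9, 89/18,121,  190,  367, 376,544,  830 , 970]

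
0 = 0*79285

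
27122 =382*71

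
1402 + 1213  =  2615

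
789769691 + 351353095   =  1141122786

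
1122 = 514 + 608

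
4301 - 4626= - 325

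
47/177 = 47/177 = 0.27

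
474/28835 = 6/365 = 0.02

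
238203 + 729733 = 967936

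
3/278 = 3/278 = 0.01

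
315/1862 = 45/266=0.17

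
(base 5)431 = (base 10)116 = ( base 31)3n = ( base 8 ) 164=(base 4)1310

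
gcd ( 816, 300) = 12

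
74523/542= 137 + 269/542 = 137.50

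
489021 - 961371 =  - 472350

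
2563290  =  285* 8994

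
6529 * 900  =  5876100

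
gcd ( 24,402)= 6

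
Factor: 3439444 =2^2*859861^1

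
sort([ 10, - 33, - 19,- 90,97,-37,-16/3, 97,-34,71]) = [-90, -37, - 34, - 33, - 19, - 16/3,10,71,97,97 ]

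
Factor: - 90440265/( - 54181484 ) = 2^( - 2)* 3^1 * 5^1*7^( - 1)*97^( - 1)*1259^1*4789^1*19949^( - 1) 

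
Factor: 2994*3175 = 2^1*3^1*5^2  *127^1*499^1 =9505950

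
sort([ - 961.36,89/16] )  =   [ - 961.36, 89/16]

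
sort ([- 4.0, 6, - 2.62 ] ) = [ - 4.0, - 2.62 , 6] 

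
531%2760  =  531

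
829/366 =2  +  97/366  =  2.27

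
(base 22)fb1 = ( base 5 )220003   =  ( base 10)7503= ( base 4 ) 1311033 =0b1110101001111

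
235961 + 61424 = 297385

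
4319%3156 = 1163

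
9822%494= 436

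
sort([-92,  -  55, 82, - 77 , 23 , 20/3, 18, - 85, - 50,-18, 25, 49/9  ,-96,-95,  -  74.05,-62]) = [ - 96, - 95,- 92 , - 85, - 77, - 74.05,- 62,-55 ,-50,-18, 49/9, 20/3, 18, 23, 25, 82]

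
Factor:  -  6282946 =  - 2^1*3141473^1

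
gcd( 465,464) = 1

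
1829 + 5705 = 7534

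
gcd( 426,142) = 142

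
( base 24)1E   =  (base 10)38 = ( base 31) 17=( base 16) 26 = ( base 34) 14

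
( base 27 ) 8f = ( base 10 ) 231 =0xE7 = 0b11100111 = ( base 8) 347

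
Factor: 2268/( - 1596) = -3^3*19^(-1) = -27/19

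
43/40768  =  43/40768= 0.00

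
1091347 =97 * 11251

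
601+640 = 1241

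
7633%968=857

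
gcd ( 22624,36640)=32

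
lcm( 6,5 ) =30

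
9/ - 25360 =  - 1 + 25351/25360=   - 0.00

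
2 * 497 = 994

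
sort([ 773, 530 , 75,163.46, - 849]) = [ - 849,75,163.46,530,773 ]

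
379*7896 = 2992584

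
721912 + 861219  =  1583131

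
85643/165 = 519 + 8/165 = 519.05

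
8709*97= 844773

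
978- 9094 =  - 8116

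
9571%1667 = 1236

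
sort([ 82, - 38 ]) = [ - 38, 82 ]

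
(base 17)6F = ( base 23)52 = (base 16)75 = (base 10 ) 117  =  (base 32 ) 3L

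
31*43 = 1333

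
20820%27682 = 20820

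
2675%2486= 189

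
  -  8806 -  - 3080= -5726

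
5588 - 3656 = 1932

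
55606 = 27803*2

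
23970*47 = 1126590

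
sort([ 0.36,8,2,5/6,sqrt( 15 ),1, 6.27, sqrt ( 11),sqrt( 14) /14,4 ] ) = [sqrt(14 )/14, 0.36,5/6,1, 2,sqrt( 11),sqrt( 15),4,6.27,8]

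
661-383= 278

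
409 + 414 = 823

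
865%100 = 65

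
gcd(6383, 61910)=1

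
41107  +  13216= 54323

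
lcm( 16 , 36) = 144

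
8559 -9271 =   -  712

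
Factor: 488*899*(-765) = -335614680 = -  2^3 * 3^2*5^1 *17^1* 29^1*31^1*61^1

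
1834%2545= 1834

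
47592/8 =5949  =  5949.00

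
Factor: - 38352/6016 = -2^( - 3 ) * 3^1*17^1 = - 51/8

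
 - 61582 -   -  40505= - 21077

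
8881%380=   141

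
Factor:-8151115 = - 5^1 * 7^1*463^1  *503^1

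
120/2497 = 120/2497 =0.05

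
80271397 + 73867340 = 154138737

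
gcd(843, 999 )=3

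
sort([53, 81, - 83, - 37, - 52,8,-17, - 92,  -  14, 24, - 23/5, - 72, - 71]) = [ - 92,-83, - 72, - 71, - 52, - 37,-17, - 14, - 23/5, 8, 24,53, 81] 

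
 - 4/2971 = - 4/2971 = -  0.00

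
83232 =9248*9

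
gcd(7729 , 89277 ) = 1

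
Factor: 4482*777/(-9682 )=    - 3^4 * 7^1*37^1*47^(-1 )* 83^1*103^( - 1 ) = - 1741257/4841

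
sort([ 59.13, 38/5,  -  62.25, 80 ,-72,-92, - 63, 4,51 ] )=[ - 92, - 72, - 63,  -  62.25,4, 38/5, 51,59.13, 80] 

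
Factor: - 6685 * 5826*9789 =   -  381250323090 = - 2^1*3^2*5^1*7^1*13^1*191^1 * 251^1*971^1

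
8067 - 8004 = 63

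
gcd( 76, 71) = 1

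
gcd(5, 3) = 1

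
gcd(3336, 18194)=2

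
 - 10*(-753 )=7530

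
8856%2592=1080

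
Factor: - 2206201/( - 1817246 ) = 2^( - 1 )*43^1*51307^1 * 908623^ ( - 1 )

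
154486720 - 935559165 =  - 781072445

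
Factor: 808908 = 2^2*3^1*67409^1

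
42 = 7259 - 7217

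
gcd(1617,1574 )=1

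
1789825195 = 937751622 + 852073573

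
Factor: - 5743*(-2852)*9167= 150146623012 = 2^2*23^1*31^1*89^1*103^1 * 5743^1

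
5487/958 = 5 + 697/958 = 5.73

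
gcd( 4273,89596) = 1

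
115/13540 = 23/2708  =  0.01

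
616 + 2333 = 2949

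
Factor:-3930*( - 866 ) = 2^2*3^1*5^1*131^1*433^1 = 3403380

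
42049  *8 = 336392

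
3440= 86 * 40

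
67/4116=67/4116 =0.02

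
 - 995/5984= - 995/5984 =- 0.17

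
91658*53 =4857874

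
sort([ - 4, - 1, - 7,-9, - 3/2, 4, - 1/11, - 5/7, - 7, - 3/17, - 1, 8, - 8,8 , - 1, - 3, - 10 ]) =[ - 10, - 9, - 8, - 7, - 7 ,-4, - 3, - 3/2, - 1 , - 1, - 1,-5/7,  -  3/17, - 1/11 , 4 , 8,  8]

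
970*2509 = 2433730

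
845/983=845/983=0.86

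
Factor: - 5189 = - 5189^1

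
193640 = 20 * 9682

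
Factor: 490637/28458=931/54 = 2^( - 1 )*3^( - 3) *7^2*19^1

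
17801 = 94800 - 76999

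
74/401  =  74/401 =0.18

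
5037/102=49 + 13/34 = 49.38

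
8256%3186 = 1884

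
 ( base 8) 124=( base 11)77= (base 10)84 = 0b1010100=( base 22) 3I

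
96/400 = 6/25= 0.24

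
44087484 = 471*93604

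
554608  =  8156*68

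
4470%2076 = 318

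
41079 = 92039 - 50960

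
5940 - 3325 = 2615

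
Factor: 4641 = 3^1*7^1*13^1 *17^1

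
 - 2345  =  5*( - 469) 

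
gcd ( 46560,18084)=12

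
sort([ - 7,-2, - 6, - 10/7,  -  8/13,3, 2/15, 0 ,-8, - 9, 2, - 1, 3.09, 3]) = [ - 9, - 8, - 7,  -  6,-2, - 10/7, -1, - 8/13,0, 2/15, 2, 3,3, 3.09] 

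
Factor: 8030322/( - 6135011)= - 2^1*3^2*17^( - 1)*563^ ( - 1 )*641^ (-1 )*446129^1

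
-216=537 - 753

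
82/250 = 41/125 =0.33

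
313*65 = 20345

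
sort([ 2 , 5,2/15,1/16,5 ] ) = [1/16, 2/15, 2, 5, 5] 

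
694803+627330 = 1322133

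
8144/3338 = 2 +734/1669 = 2.44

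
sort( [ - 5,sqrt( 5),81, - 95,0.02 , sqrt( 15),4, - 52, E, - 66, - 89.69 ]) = [ - 95, - 89.69, - 66, - 52 , -5,0.02,sqrt(5),  E,sqrt ( 15),4, 81 ] 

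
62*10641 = 659742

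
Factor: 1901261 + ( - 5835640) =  - 3934379 = - 977^1  *4027^1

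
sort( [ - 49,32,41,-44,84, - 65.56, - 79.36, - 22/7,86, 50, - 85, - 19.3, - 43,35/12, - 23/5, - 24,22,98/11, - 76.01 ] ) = [ - 85, - 79.36,-76.01, - 65.56, - 49, - 44, - 43, - 24, - 19.3 ,- 23/5,-22/7,35/12,98/11,22, 32,41,50, 84  ,  86 ] 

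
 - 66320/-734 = 90 + 130/367 =90.35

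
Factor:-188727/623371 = - 3^1*11^1 *109^( - 1)= - 33/109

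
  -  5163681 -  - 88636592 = 83472911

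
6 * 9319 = 55914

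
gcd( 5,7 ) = 1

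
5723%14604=5723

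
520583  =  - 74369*( - 7)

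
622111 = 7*88873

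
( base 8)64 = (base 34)1I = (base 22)28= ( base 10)52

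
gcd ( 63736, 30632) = 8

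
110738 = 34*3257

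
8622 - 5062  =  3560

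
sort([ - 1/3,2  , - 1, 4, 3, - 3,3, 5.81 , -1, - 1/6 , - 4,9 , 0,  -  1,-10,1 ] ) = [ - 10, - 4, - 3, - 1, - 1,-1, - 1/3,- 1/6,0 , 1,  2,3, 3,4, 5.81, 9 ] 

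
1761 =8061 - 6300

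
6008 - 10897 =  - 4889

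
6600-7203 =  - 603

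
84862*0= 0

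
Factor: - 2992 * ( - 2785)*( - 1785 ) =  - 2^4*3^1*5^2*7^1*11^1*17^2*557^1 = - 14873905200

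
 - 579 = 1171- 1750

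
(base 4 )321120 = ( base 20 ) 93C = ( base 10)3672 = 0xE58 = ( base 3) 12001000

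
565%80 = 5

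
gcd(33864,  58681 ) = 83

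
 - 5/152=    - 1 + 147/152 = - 0.03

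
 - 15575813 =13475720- 29051533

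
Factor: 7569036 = 2^2*3^2*53^1*3967^1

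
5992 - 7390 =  - 1398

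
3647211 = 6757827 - 3110616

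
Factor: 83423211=3^1*1171^1 * 23747^1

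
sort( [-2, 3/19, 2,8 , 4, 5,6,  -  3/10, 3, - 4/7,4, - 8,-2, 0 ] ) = [ -8,-2, - 2, - 4/7, - 3/10, 0,3/19 , 2,  3, 4,4, 5, 6 , 8 ]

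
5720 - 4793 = 927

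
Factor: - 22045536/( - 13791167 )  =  2^5*3^2*13^ ( -1)*41^1*677^( - 1)*1567^( - 1)*1867^1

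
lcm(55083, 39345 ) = 275415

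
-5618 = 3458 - 9076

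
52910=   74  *715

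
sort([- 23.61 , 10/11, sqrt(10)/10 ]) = [-23.61,sqrt( 10)/10,10/11 ]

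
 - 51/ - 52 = 51/52 = 0.98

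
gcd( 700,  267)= 1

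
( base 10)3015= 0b101111000111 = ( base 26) 4bp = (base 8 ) 5707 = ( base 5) 44030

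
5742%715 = 22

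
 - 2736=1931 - 4667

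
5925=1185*5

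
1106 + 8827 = 9933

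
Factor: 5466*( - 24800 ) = -2^6*3^1*5^2*31^1*911^1 = - 135556800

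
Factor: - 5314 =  -2^1 * 2657^1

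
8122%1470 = 772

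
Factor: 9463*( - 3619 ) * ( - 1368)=2^3 *3^2*7^1 *11^1*19^1*47^1*9463^1=46849344696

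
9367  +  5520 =14887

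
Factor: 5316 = 2^2*3^1 * 443^1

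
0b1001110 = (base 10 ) 78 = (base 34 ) 2A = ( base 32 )2e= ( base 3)2220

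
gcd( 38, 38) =38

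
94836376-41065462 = 53770914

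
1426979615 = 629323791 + 797655824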